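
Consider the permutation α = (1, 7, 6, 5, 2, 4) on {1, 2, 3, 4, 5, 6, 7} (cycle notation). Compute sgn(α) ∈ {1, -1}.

The cycle lengths are 6, 1.
A cycle is odd iff its length is even; α has 1 even-length cycle, so sgn(α) = (−1)^1 and α is odd.

-1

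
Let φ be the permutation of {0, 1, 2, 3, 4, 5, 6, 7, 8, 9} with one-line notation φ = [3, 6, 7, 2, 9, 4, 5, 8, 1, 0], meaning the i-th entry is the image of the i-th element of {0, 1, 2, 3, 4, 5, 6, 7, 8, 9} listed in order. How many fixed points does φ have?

0

No element satisfies φ(x) = x, so there are 0 fixed points.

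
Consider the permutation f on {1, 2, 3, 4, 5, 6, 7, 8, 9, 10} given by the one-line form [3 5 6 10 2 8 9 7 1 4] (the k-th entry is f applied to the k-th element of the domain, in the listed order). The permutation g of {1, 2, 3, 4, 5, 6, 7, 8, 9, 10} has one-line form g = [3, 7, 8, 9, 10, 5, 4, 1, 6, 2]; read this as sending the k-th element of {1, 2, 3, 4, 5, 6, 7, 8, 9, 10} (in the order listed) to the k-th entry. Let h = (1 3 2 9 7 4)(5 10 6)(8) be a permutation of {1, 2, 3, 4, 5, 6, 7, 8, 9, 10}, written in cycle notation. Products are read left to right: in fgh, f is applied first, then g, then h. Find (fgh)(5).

Chase 5: f(5) = 2; g(2) = 7; h(7) = 4. Hence (fgh)(5) = 4.

4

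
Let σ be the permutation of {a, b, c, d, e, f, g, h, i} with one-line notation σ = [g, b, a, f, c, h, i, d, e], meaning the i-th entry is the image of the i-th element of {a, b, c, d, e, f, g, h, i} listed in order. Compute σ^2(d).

Tracing d → f → … returns to d after 3 steps, so d lies in a 3-cycle (d, f, h).
Advancing 2 steps from d: d → f → h.

h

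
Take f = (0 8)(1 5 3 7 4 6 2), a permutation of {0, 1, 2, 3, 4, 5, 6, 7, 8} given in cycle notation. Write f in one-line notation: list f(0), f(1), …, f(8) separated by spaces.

8 5 1 7 6 3 2 4 0

Each element maps to the next entry in its cycle (wrapping to the front): 0→8, 1→5, 2→1, 3→7, 4→6, 5→3, 6→2, 7→4, 8→0.
Listing these in domain order gives 8 5 1 7 6 3 2 4 0.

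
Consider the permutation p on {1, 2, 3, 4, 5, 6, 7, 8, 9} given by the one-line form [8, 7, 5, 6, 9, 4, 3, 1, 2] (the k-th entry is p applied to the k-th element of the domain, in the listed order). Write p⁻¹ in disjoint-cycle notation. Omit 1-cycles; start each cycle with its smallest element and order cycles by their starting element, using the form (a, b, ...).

(1, 8)(2, 9, 5, 3, 7)(4, 6)

The cycle decomposition of p is (1, 8)(2, 7, 3, 5, 9)(4, 6).
The inverse reverses every cycle; in canonical form, p⁻¹ = (1, 8)(2, 9, 5, 3, 7)(4, 6).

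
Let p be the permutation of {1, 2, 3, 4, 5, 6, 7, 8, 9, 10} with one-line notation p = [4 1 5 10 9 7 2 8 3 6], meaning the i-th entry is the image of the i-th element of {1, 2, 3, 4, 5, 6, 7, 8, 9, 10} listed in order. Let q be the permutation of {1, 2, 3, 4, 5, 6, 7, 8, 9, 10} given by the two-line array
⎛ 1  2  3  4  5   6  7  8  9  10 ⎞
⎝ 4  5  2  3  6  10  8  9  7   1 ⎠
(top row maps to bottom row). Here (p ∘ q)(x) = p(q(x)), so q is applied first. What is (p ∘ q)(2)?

First apply q: q(2) = 5, then p(5) = 9. Thus (p ∘ q)(2) = 9.

9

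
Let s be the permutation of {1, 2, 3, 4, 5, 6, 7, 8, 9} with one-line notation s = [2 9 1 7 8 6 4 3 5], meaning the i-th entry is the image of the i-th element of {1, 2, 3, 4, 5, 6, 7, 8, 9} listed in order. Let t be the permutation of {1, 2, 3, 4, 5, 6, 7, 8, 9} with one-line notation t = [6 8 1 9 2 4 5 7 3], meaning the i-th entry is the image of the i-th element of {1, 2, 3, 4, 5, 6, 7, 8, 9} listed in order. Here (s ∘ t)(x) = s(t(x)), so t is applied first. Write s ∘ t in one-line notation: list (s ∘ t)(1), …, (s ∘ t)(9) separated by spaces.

(s ∘ t)(x) = s(t(x)). Computing each image: s(t(1)) = s(6) = 6, s(t(2)) = s(8) = 3, s(t(3)) = s(1) = 2, s(t(4)) = s(9) = 5, s(t(5)) = s(2) = 9, s(t(6)) = s(4) = 7, s(t(7)) = s(5) = 8, s(t(8)) = s(7) = 4, s(t(9)) = s(3) = 1.
Hence s ∘ t = [6 3 2 5 9 7 8 4 1].

6 3 2 5 9 7 8 4 1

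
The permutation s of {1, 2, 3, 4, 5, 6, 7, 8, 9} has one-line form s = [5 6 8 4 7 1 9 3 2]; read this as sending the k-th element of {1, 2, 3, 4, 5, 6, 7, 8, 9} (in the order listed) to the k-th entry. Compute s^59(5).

Tracing 5 → 7 → … returns to 5 after 6 steps, so 5 lies in a 6-cycle (1 5 7 9 2 6).
Since the cycle has length 6, s^59 acts on it the same as s^5 (59 mod 6 = 5).
Advancing 5 steps from 5: 5 → 7 → 9 → 2 → 6 → 1.

1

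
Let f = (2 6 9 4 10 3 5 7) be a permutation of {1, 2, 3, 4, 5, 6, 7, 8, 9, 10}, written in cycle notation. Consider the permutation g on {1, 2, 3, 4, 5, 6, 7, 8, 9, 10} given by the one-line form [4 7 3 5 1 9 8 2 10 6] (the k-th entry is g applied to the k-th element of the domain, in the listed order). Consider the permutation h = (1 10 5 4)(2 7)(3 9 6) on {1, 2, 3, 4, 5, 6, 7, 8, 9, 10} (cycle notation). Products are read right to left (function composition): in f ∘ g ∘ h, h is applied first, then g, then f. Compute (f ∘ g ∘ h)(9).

4

Chase 9: h(9) = 6; g(6) = 9; f(9) = 4. Hence (f ∘ g ∘ h)(9) = 4.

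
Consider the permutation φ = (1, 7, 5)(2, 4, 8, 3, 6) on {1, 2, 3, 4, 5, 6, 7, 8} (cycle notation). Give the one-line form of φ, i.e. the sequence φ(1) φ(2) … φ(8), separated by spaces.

7 4 6 8 1 2 5 3

Image by image: 1↦7, 2↦4, 3↦6, 4↦8, 5↦1, 6↦2, 7↦5, 8↦3.
So the one-line form is 7 4 6 8 1 2 5 3.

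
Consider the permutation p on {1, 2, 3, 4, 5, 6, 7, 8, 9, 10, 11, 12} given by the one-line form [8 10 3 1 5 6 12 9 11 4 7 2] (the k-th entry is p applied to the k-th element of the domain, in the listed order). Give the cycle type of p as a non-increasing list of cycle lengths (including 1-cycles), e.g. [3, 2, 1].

The disjoint cycles are (1, 8, 9, 11, 7, 12, 2, 10, 4)(3)(5)(6), with lengths 9, 1, 1, 1 in non-increasing order.

[9, 1, 1, 1]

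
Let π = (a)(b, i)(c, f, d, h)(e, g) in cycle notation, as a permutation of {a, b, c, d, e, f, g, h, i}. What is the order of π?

The cycle type of π is (4, 2, 2, 1).
Since disjoint cycles commute, ord(π) = lcm(4, 2, 2) = 4.

4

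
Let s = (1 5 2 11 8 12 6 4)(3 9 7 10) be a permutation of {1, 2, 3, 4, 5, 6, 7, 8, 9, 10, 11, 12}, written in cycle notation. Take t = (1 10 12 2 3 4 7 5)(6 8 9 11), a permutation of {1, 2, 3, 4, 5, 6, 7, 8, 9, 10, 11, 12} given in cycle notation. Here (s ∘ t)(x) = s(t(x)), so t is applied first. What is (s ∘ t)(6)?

First apply t: t(6) = 8, then s(8) = 12. Thus (s ∘ t)(6) = 12.

12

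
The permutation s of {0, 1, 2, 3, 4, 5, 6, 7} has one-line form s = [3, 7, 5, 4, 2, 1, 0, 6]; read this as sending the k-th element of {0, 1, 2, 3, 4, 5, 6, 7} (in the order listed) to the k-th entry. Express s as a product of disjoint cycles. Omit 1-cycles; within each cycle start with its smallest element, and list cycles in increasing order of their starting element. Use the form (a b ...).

Iterating s from 0 gives 0 → 3 → 4 → 2 → 5 → 1 → 7 → 6 → 0; that is the 8-cycle (0 3 4 2 5 1 7 6).
Repeating from the next unused element and collecting all non-trivial cycles gives (0 3 4 2 5 1 7 6).

(0 3 4 2 5 1 7 6)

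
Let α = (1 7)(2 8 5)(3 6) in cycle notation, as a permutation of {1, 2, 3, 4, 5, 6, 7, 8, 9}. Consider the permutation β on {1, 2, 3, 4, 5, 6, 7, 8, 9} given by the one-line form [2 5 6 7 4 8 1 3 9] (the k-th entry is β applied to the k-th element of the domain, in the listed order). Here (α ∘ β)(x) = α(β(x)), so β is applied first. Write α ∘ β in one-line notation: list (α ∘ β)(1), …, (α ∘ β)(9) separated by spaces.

For each element, apply β then α: 1 → 2 → 8; 2 → 5 → 2; 3 → 6 → 3; 4 → 7 → 1; 5 → 4 → 4; 6 → 8 → 5; 7 → 1 → 7; 8 → 3 → 6; 9 → 9 → 9.
Collecting the images, α ∘ β = [8 2 3 1 4 5 7 6 9].

8 2 3 1 4 5 7 6 9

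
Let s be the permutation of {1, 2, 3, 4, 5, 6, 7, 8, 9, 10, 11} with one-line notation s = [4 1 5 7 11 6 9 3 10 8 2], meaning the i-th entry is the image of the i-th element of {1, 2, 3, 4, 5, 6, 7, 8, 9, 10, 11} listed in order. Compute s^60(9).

Tracing 9 → 10 → … returns to 9 after 10 steps, so 9 lies in a 10-cycle (1, 4, 7, 9, 10, 8, 3, 5, 11, 2).
Since the cycle has length 10, s^60 acts on it the same as s^0 (60 mod 10 = 0).
So s^60(9) = 9.

9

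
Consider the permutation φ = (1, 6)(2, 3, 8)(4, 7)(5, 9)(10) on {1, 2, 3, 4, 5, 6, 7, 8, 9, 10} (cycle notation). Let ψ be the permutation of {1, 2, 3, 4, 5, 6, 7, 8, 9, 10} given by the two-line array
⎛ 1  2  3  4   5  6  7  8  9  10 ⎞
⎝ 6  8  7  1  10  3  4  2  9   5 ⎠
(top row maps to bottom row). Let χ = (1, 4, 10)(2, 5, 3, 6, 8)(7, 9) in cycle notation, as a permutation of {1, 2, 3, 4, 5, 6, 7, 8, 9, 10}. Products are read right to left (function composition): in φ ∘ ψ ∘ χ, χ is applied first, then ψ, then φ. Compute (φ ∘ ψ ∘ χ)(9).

7

(φ ∘ ψ ∘ χ)(9) = φ(ψ(χ(9))). χ(9) = 7, then ψ(7) = 4, then φ(4) = 7, so the result is 7.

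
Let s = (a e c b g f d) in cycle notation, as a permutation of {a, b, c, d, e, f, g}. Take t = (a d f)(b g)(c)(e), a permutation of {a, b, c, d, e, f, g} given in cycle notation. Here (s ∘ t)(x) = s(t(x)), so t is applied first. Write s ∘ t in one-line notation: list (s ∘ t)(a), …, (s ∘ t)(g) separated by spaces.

Chase each element through t then s: a → d → a; b → g → f; c → c → b; d → f → d; e → e → c; f → a → e; g → b → g.
So s ∘ t in one-line form is a f b d c e g.

a f b d c e g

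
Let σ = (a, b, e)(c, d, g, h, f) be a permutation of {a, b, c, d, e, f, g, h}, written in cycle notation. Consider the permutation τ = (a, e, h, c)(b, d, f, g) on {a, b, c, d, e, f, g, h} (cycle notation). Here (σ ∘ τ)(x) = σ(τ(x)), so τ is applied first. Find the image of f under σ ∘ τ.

h

First apply τ: τ(f) = g, then σ(g) = h. Thus (σ ∘ τ)(f) = h.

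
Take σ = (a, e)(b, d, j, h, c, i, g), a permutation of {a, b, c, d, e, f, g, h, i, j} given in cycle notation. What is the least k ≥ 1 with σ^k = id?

The cycle type of σ is (7, 2, 1).
The order is lcm(7, 2) = 14.

14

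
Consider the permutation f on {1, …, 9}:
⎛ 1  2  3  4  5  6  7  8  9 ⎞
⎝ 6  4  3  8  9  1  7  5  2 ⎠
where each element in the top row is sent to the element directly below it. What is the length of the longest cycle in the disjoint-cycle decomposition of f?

5

Decomposing into disjoint cycles gives (1 6)(2 4 8 5 9); the longest has length 5.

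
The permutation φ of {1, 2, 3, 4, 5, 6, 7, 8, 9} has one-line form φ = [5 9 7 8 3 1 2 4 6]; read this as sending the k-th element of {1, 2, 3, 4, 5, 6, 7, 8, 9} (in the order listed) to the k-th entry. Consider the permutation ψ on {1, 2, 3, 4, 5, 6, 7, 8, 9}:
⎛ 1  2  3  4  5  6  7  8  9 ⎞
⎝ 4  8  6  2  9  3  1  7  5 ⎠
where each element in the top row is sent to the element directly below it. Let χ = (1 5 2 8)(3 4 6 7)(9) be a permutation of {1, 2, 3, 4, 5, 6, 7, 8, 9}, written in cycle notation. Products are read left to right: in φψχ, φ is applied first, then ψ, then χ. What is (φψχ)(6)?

Apply the permutations in order: φ(6) = 1, then ψ(1) = 4, then χ(4) = 6. So (φψχ)(6) = 6.

6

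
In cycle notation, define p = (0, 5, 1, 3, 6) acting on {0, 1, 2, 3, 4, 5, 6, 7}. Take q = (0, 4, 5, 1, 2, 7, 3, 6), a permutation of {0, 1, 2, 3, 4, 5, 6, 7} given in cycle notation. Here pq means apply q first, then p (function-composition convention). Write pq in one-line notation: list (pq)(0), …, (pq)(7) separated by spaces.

4 2 7 0 1 3 5 6

(pq)(x) = p(q(x)). Computing each image: p(q(0)) = p(4) = 4, p(q(1)) = p(2) = 2, p(q(2)) = p(7) = 7, p(q(3)) = p(6) = 0, p(q(4)) = p(5) = 1, p(q(5)) = p(1) = 3, p(q(6)) = p(0) = 5, p(q(7)) = p(3) = 6.
Hence pq = [4 2 7 0 1 3 5 6].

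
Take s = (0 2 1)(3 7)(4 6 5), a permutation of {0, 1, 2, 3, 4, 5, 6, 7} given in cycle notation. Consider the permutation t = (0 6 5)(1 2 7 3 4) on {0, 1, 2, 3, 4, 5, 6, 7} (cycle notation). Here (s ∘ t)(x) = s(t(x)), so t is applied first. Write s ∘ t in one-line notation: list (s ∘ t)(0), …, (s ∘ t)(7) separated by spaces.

5 1 3 6 0 2 4 7

(s ∘ t)(x) = s(t(x)). Computing each image: s(t(0)) = s(6) = 5, s(t(1)) = s(2) = 1, s(t(2)) = s(7) = 3, s(t(3)) = s(4) = 6, s(t(4)) = s(1) = 0, s(t(5)) = s(0) = 2, s(t(6)) = s(5) = 4, s(t(7)) = s(3) = 7.
Hence s ∘ t = [5 1 3 6 0 2 4 7].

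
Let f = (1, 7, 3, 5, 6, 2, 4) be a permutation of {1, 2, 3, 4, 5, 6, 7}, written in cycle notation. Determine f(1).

1 appears in (1, 7, 3, 5, 6, 2, 4); the next entry (wrapping around) is 7.

7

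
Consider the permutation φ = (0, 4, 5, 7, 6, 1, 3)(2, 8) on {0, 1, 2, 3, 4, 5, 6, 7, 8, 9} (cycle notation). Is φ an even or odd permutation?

odd

The cycle lengths are 7, 2, 1.
A cycle of length ℓ contributes ℓ−1 transpositions, so φ is a product of 6 + 1 = 7 transpositions — odd.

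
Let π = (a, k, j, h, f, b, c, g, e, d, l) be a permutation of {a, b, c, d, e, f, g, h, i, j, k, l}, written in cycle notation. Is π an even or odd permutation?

even

The cycle lengths are 11, 1.
A cycle of length ℓ contributes ℓ−1 transpositions, so π is a product of 10 transpositions — even.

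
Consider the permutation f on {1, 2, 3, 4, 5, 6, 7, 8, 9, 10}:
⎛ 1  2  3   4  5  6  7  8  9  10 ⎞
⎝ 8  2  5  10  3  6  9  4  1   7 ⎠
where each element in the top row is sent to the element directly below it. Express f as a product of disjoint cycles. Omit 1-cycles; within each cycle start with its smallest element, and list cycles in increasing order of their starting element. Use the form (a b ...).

(1 8 4 10 7 9)(3 5)

Iterating f from 1 gives 1 → 8 → 4 → 10 → 7 → 9 → 1; that is the 6-cycle (1 8 4 10 7 9).
Repeating from the next unused element and collecting all non-trivial cycles gives (1 8 4 10 7 9)(3 5).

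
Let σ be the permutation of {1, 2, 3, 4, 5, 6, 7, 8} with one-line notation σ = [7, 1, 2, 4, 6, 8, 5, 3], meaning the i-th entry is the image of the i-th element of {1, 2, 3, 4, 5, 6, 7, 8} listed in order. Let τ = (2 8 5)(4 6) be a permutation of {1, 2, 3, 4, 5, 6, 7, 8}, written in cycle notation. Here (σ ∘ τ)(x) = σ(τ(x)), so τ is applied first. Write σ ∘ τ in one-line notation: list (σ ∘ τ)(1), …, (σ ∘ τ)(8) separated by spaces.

For each element, apply τ then σ: 1 → 1 → 7; 2 → 8 → 3; 3 → 3 → 2; 4 → 6 → 8; 5 → 2 → 1; 6 → 4 → 4; 7 → 7 → 5; 8 → 5 → 6.
So σ ∘ τ in one-line form is 7 3 2 8 1 4 5 6.

7 3 2 8 1 4 5 6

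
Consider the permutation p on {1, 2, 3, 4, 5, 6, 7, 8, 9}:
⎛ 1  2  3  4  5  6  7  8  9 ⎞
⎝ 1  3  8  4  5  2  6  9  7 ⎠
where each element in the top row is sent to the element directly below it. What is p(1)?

The entry below 1 in the array is 1, so p(1) = 1.

1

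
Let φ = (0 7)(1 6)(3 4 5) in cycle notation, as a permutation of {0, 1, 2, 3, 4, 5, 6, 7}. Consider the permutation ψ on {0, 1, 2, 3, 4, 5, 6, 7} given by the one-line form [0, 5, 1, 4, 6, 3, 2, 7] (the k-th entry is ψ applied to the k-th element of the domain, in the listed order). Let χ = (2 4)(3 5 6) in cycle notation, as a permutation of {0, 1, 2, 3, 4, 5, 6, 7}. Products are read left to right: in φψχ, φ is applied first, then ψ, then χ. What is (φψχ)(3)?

Chase 3: φ(3) = 4; ψ(4) = 6; χ(6) = 3. Hence (φψχ)(3) = 3.

3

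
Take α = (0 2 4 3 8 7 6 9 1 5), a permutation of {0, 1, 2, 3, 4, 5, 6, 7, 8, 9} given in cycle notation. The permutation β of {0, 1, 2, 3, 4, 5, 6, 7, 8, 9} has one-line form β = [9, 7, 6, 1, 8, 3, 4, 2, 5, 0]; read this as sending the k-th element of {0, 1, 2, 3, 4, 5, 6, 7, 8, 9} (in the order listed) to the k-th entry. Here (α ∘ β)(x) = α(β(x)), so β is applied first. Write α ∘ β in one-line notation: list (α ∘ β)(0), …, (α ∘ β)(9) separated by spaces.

1 6 9 5 7 8 3 4 0 2

(α ∘ β)(x) = α(β(x)). Computing each image: α(β(0)) = α(9) = 1, α(β(1)) = α(7) = 6, α(β(2)) = α(6) = 9, α(β(3)) = α(1) = 5, α(β(4)) = α(8) = 7, α(β(5)) = α(3) = 8, α(β(6)) = α(4) = 3, α(β(7)) = α(2) = 4, α(β(8)) = α(5) = 0, α(β(9)) = α(0) = 2.
Hence α ∘ β = [1 6 9 5 7 8 3 4 0 2].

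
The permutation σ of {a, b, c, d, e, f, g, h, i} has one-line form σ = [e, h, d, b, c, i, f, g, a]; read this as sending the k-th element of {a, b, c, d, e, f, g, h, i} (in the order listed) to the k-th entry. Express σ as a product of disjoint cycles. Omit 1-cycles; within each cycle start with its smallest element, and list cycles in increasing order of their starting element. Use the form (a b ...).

From a: a → e → c → d → b → h → g → f → i → a, closing the cycle (a e c d b h g f i).
Continuing from each remaining unvisited element yields (a e c d b h g f i).

(a e c d b h g f i)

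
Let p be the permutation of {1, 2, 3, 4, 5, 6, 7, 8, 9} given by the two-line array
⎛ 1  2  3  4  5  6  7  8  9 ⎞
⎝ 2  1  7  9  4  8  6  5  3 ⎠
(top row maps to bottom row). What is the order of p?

The disjoint-cycle form of p has cycle lengths 7, 2.
The order is lcm(7, 2) = 14.

14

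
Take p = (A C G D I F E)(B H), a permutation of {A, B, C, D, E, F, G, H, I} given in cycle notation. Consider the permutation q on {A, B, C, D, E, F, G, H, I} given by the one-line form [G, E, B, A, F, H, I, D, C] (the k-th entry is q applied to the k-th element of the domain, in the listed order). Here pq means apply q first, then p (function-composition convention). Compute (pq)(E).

E

(pq)(E) = p(q(E)). q(E) = F, then p(F) = E. So (pq)(E) = E.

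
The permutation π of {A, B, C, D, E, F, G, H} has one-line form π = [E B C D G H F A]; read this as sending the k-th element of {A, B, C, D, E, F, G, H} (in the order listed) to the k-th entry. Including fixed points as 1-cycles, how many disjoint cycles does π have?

The cycle decomposition is (A, E, G, F, H)(B)(C)(D), which has 4 cycles (counting 1-cycles).

4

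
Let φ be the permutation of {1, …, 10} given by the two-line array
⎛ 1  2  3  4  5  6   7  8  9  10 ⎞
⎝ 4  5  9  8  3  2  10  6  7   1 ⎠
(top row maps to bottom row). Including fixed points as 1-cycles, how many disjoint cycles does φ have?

The cycle decomposition is (1 4 8 6 2 5 3 9 7 10), which has 1 cycle (counting 1-cycles).

1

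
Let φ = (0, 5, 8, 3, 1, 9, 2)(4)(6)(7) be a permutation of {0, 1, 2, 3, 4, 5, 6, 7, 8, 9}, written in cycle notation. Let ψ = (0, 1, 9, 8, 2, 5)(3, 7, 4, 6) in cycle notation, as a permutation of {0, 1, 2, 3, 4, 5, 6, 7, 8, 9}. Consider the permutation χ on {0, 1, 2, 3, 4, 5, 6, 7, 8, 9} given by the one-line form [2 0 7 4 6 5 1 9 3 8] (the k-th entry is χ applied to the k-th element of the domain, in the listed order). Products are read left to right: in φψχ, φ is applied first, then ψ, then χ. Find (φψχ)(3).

8

Chase 3: φ(3) = 1; ψ(1) = 9; χ(9) = 8. Hence (φψχ)(3) = 8.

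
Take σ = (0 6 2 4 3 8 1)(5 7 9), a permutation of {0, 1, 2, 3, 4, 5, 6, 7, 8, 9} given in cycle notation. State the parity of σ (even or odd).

even

The cycle lengths are 7, 3.
A cycle of length ℓ contributes ℓ−1 transpositions, so σ is a product of 6 + 2 = 8 transpositions — even.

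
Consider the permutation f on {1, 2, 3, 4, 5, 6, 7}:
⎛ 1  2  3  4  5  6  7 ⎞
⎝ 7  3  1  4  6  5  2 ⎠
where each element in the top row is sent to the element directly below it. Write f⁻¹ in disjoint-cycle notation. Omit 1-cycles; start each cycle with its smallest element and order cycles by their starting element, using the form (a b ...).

(1 3 2 7)(5 6)

First write f in disjoint cycles: (1 7 2 3)(5 6).
The inverse reverses every cycle; in canonical form, f⁻¹ = (1 3 2 7)(5 6).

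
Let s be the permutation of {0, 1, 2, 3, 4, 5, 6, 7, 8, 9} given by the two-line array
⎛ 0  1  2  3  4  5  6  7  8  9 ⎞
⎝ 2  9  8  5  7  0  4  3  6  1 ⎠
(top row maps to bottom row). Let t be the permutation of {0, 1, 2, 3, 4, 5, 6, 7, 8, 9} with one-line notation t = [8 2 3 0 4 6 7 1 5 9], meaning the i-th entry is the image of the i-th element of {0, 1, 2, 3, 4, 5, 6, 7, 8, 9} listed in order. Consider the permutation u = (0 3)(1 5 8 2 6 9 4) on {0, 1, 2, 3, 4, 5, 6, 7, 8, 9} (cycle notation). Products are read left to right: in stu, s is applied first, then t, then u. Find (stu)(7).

3

Apply the permutations in order: s(7) = 3, then t(3) = 0, then u(0) = 3. So (stu)(7) = 3.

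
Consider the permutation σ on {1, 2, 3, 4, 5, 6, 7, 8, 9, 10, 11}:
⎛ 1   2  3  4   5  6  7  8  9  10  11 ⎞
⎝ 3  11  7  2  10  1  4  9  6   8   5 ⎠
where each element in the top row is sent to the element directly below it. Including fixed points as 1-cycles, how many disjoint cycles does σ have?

The cycle decomposition is (1, 3, 7, 4, 2, 11, 5, 10, 8, 9, 6), which has 1 cycle (counting 1-cycles).

1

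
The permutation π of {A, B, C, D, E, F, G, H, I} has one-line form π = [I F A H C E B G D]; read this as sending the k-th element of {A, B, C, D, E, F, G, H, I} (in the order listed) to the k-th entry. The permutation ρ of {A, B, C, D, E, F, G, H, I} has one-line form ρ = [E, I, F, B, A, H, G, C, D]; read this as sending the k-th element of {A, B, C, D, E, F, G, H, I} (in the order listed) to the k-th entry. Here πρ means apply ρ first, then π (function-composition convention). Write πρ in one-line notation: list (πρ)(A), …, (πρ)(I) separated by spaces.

C D E F I G B A H

(πρ)(x) = π(ρ(x)). Computing each image: π(ρ(A)) = π(E) = C, π(ρ(B)) = π(I) = D, π(ρ(C)) = π(F) = E, π(ρ(D)) = π(B) = F, π(ρ(E)) = π(A) = I, π(ρ(F)) = π(H) = G, π(ρ(G)) = π(G) = B, π(ρ(H)) = π(C) = A, π(ρ(I)) = π(D) = H.
Hence πρ = [C D E F I G B A H].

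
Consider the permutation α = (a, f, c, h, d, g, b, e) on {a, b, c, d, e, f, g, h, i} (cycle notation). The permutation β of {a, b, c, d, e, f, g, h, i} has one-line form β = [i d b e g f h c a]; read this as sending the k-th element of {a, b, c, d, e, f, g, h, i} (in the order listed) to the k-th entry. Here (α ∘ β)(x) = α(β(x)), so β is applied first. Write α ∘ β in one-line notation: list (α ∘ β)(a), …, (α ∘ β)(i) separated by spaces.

i g e a b c d h f

(α ∘ β)(x) = α(β(x)). Computing each image: α(β(a)) = α(i) = i, α(β(b)) = α(d) = g, α(β(c)) = α(b) = e, α(β(d)) = α(e) = a, α(β(e)) = α(g) = b, α(β(f)) = α(f) = c, α(β(g)) = α(h) = d, α(β(h)) = α(c) = h, α(β(i)) = α(a) = f.
Hence α ∘ β = [i g e a b c d h f].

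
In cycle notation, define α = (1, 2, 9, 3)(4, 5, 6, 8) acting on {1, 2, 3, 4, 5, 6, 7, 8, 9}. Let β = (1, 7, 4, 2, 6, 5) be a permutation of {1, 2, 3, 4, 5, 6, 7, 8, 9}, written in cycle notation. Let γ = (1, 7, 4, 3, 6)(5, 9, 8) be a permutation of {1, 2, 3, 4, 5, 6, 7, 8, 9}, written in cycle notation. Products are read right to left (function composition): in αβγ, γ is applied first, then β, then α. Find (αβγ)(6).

7

Apply the permutations in order: γ(6) = 1, then β(1) = 7, then α(7) = 7. So (αβγ)(6) = 7.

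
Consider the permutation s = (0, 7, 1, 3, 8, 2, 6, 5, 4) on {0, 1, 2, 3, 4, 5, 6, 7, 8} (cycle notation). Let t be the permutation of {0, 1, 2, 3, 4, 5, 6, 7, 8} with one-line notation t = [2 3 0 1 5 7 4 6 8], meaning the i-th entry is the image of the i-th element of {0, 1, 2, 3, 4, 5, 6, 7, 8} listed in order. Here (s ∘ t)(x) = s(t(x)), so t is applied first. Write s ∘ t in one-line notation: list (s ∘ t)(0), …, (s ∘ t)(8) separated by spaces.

6 8 7 3 4 1 0 5 2

For each element, apply t then s: 0 → 2 → 6; 1 → 3 → 8; 2 → 0 → 7; 3 → 1 → 3; 4 → 5 → 4; 5 → 7 → 1; 6 → 4 → 0; 7 → 6 → 5; 8 → 8 → 2.
So s ∘ t in one-line form is 6 8 7 3 4 1 0 5 2.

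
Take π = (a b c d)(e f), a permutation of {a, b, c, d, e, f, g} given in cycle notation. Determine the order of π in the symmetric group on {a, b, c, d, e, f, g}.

4

The disjoint cycles have lengths 4, 2, 1.
The order of π is the least common multiple of its cycle lengths: lcm(4, 2) = 4.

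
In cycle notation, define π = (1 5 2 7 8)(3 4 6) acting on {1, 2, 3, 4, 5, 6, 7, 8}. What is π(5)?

5 appears in (1 5 2 7 8); the next entry (wrapping around) is 2.

2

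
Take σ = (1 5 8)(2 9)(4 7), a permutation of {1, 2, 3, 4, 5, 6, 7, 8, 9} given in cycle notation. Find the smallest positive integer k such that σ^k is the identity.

The disjoint cycles have lengths 3, 2, 2, 1, 1.
The order of σ is the least common multiple of its cycle lengths: lcm(3, 2, 2) = 6.

6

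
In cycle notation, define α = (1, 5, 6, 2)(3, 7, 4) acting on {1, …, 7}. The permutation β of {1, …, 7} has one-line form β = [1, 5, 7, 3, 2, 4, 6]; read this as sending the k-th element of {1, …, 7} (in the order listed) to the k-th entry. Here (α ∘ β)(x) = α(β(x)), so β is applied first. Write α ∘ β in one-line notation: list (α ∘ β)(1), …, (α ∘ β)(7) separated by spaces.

5 6 4 7 1 3 2

(α ∘ β)(x) = α(β(x)). Computing each image: α(β(1)) = α(1) = 5, α(β(2)) = α(5) = 6, α(β(3)) = α(7) = 4, α(β(4)) = α(3) = 7, α(β(5)) = α(2) = 1, α(β(6)) = α(4) = 3, α(β(7)) = α(6) = 2.
Hence α ∘ β = [5 6 4 7 1 3 2].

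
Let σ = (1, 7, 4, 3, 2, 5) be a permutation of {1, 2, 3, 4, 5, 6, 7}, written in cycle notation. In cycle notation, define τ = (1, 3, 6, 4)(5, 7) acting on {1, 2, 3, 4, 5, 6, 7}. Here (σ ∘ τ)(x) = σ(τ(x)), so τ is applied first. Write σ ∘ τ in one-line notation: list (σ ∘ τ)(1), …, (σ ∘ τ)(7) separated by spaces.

2 5 6 7 4 3 1

(σ ∘ τ)(x) = σ(τ(x)). Computing each image: σ(τ(1)) = σ(3) = 2, σ(τ(2)) = σ(2) = 5, σ(τ(3)) = σ(6) = 6, σ(τ(4)) = σ(1) = 7, σ(τ(5)) = σ(7) = 4, σ(τ(6)) = σ(4) = 3, σ(τ(7)) = σ(5) = 1.
Hence σ ∘ τ = [2 5 6 7 4 3 1].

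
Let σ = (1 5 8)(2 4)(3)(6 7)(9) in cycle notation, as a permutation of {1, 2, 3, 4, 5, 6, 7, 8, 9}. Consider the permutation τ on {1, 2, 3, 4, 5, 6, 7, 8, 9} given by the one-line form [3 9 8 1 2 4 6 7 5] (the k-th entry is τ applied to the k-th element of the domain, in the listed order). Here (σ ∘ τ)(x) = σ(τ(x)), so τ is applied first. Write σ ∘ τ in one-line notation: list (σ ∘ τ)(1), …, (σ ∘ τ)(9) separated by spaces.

(σ ∘ τ)(x) = σ(τ(x)). Computing each image: σ(τ(1)) = σ(3) = 3, σ(τ(2)) = σ(9) = 9, σ(τ(3)) = σ(8) = 1, σ(τ(4)) = σ(1) = 5, σ(τ(5)) = σ(2) = 4, σ(τ(6)) = σ(4) = 2, σ(τ(7)) = σ(6) = 7, σ(τ(8)) = σ(7) = 6, σ(τ(9)) = σ(5) = 8.
Hence σ ∘ τ = [3 9 1 5 4 2 7 6 8].

3 9 1 5 4 2 7 6 8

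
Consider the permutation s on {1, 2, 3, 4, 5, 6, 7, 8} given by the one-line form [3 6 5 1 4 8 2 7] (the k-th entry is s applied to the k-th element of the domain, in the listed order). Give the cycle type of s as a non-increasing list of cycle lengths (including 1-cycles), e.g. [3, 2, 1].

The disjoint cycles are (1, 3, 5, 4)(2, 6, 8, 7), with lengths 4, 4 in non-increasing order.

[4, 4]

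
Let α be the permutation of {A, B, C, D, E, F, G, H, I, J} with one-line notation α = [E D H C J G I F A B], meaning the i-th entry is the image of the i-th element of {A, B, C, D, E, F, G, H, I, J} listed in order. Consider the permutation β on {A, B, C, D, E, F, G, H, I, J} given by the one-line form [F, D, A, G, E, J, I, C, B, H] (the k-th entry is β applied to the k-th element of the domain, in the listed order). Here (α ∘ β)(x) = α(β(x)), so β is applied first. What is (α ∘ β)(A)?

First apply β: β(A) = F, then α(F) = G. Thus (α ∘ β)(A) = G.

G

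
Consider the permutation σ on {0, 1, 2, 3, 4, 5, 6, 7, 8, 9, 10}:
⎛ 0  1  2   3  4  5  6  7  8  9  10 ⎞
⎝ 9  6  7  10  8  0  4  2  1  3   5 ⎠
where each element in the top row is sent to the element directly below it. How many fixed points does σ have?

0

No element satisfies σ(x) = x, so there are 0 fixed points.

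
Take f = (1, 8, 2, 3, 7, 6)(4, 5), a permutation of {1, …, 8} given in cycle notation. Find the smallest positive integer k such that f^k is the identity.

The cycle type of f is (6, 2).
The order of f is the least common multiple of its cycle lengths: lcm(6, 2) = 6.

6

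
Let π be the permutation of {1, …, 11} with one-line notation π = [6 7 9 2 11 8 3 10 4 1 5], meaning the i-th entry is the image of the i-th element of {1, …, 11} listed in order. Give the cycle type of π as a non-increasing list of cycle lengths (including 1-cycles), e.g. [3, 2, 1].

The disjoint cycles are (1, 6, 8, 10)(2, 7, 3, 9, 4)(5, 11), with lengths 5, 4, 2 in non-increasing order.

[5, 4, 2]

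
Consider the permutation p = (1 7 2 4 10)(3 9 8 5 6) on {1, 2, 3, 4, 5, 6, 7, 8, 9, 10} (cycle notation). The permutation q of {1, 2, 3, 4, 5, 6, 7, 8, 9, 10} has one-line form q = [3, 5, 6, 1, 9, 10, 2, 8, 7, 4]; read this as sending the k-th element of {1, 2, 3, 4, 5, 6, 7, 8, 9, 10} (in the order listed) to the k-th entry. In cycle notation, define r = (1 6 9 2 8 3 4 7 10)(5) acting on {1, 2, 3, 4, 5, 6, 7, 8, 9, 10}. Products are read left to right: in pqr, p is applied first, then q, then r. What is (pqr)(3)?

10

(pqr)(3) = r(q(p(3))). p(3) = 9, then q(9) = 7, then r(7) = 10, so the result is 10.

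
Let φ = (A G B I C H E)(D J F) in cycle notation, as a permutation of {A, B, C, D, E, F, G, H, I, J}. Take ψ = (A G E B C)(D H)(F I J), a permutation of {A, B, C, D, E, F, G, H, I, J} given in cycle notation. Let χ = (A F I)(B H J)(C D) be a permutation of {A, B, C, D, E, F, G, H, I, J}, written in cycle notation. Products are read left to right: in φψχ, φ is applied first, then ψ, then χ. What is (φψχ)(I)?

F

Apply the permutations in order: φ(I) = C, then ψ(C) = A, then χ(A) = F. So (φψχ)(I) = F.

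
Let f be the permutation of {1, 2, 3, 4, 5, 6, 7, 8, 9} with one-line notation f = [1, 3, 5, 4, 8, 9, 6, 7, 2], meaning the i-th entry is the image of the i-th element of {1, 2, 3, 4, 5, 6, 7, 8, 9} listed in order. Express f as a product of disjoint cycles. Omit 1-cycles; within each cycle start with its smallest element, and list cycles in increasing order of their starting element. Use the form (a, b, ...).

(2, 3, 5, 8, 7, 6, 9)

Start at 2 and follow images: 2 → 3 → 5 → 8 → 7 → 6 → 9 → 2, giving the cycle (2, 3, 5, 8, 7, 6, 9).
Continuing from each remaining unvisited element yields (2, 3, 5, 8, 7, 6, 9).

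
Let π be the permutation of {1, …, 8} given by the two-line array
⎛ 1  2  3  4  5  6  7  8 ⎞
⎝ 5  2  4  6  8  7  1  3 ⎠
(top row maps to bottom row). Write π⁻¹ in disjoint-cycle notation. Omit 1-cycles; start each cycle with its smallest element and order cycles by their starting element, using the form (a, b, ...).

First write π in disjoint cycles: (1, 5, 8, 3, 4, 6, 7).
Reversing each cycle (and rotating so the smallest element leads) gives π⁻¹ = (1, 7, 6, 4, 3, 8, 5).

(1, 7, 6, 4, 3, 8, 5)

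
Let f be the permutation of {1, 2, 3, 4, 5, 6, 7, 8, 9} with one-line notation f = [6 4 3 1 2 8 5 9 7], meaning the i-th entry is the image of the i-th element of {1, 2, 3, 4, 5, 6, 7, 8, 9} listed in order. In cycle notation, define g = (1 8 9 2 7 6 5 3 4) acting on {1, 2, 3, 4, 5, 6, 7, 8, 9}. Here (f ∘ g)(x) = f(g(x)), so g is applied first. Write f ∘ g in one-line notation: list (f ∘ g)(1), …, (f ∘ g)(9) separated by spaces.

(f ∘ g)(x) = f(g(x)). Computing each image: f(g(1)) = f(8) = 9, f(g(2)) = f(7) = 5, f(g(3)) = f(4) = 1, f(g(4)) = f(1) = 6, f(g(5)) = f(3) = 3, f(g(6)) = f(5) = 2, f(g(7)) = f(6) = 8, f(g(8)) = f(9) = 7, f(g(9)) = f(2) = 4.
Hence f ∘ g = [9 5 1 6 3 2 8 7 4].

9 5 1 6 3 2 8 7 4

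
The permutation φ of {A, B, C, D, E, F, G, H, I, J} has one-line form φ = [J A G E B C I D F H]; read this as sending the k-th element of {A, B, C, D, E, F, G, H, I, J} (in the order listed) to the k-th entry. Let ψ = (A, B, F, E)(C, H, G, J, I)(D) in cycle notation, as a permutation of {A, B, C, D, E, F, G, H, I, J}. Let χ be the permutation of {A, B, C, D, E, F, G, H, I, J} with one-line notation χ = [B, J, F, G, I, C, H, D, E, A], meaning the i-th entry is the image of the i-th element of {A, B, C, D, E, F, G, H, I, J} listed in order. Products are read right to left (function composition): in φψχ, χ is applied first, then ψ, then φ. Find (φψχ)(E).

G

Apply the permutations in order: χ(E) = I, then ψ(I) = C, then φ(C) = G. So (φψχ)(E) = G.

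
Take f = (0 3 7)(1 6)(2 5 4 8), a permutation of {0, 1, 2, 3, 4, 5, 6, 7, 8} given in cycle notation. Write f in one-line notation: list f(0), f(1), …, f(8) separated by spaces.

Reading each image from the cycles: 0→3, 1→6, 2→5, 3→7, 4→8, 5→4, 6→1, 7→0, 8→2.
So the one-line form is 3 6 5 7 8 4 1 0 2.

3 6 5 7 8 4 1 0 2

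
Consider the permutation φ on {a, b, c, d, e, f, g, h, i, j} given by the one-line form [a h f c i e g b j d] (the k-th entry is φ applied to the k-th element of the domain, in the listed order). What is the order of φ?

Writing φ as disjoint cycles, the cycle lengths are 6, 2, 1, 1.
Since disjoint cycles commute, ord(φ) = lcm(6, 2) = 6.

6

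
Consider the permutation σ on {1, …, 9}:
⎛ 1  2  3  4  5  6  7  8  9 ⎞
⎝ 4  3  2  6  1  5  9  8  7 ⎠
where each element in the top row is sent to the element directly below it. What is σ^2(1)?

6

Tracing 1 → 4 → … returns to 1 after 4 steps, so 1 lies in a 4-cycle (1 4 6 5).
Stepping 2 places around the cycle: 1 → 4 → 6.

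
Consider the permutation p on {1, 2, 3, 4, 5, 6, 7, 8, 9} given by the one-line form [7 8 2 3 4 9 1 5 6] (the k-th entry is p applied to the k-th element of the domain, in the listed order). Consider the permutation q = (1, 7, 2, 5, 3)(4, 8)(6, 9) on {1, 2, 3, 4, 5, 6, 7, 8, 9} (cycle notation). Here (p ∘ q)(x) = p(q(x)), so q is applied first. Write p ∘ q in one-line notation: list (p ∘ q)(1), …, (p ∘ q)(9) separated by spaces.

1 4 7 5 2 6 8 3 9

(p ∘ q)(x) = p(q(x)). Computing each image: p(q(1)) = p(7) = 1, p(q(2)) = p(5) = 4, p(q(3)) = p(1) = 7, p(q(4)) = p(8) = 5, p(q(5)) = p(3) = 2, p(q(6)) = p(9) = 6, p(q(7)) = p(2) = 8, p(q(8)) = p(4) = 3, p(q(9)) = p(6) = 9.
Hence p ∘ q = [1 4 7 5 2 6 8 3 9].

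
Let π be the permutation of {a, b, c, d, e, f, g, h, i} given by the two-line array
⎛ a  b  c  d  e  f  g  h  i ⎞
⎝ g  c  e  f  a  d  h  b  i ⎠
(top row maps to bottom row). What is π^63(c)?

g

Tracing c → e → … returns to c after 6 steps, so c lies in a 6-cycle (a, g, h, b, c, e).
Since the cycle has length 6, π^63 acts on it the same as π^3 (63 mod 6 = 3).
Stepping 3 places around the cycle: c → e → a → g.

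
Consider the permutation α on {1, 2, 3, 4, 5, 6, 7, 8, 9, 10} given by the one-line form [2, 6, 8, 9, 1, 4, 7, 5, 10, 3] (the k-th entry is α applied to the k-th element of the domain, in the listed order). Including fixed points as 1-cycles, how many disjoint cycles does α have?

2

The cycle decomposition is (1, 2, 6, 4, 9, 10, 3, 8, 5)(7), which has 2 cycles (counting 1-cycles).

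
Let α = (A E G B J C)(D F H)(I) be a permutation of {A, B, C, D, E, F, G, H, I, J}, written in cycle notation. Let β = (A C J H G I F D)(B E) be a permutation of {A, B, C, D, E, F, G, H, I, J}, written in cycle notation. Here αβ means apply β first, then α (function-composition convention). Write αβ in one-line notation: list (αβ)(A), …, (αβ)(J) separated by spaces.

A G C E J F I B H D

Chase each element through β then α: A → C → A; B → E → G; C → J → C; D → A → E; E → B → J; F → D → F; G → I → I; H → G → B; I → F → H; J → H → D.
So αβ in one-line form is A G C E J F I B H D.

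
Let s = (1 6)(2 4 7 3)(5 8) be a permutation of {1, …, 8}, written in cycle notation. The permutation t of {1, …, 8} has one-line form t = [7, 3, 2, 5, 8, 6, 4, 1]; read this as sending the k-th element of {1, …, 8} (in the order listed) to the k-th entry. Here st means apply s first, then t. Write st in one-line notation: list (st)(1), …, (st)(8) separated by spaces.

(st)(x) = t(s(x)). Computing each image: t(s(1)) = t(6) = 6, t(s(2)) = t(4) = 5, t(s(3)) = t(2) = 3, t(s(4)) = t(7) = 4, t(s(5)) = t(8) = 1, t(s(6)) = t(1) = 7, t(s(7)) = t(3) = 2, t(s(8)) = t(5) = 8.
Hence st = [6 5 3 4 1 7 2 8].

6 5 3 4 1 7 2 8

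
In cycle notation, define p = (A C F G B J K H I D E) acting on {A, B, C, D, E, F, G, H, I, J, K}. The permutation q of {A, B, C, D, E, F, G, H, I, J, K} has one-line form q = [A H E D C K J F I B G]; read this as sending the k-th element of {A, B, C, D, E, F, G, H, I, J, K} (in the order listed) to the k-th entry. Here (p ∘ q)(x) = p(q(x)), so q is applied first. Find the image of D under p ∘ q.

q(D) = D, then p(D) = E; composing gives (p ∘ q)(D) = E.

E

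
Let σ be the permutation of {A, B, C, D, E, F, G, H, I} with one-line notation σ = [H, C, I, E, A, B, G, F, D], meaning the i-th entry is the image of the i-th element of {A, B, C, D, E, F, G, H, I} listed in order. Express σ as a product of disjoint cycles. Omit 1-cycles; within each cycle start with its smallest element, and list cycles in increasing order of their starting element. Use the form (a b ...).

(A H F B C I D E)

Start at A and follow images: A → H → F → B → C → I → D → E → A, giving the cycle (A H F B C I D E).
Continuing from each remaining unvisited element yields (A H F B C I D E).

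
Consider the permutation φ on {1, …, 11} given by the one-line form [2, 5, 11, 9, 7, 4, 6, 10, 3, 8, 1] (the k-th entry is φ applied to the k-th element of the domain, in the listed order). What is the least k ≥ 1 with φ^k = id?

18

Decomposing into disjoint cycles gives cycle lengths 9, 2.
Since disjoint cycles commute, ord(φ) = lcm(9, 2) = 18.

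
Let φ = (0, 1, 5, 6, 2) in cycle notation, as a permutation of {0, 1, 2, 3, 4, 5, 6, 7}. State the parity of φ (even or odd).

The cycle lengths are 5, 1, 1, 1.
A cycle of length ℓ contributes ℓ−1 transpositions, so φ is a product of 4 transpositions — even.

even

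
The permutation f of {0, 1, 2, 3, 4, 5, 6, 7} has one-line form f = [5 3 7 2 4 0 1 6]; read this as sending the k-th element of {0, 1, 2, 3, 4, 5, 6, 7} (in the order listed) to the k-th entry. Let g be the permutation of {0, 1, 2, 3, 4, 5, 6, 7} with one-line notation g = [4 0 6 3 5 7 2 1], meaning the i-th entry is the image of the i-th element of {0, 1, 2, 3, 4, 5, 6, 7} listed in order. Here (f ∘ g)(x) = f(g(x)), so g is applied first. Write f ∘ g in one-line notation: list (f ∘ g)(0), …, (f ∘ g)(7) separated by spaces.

Chase each element through g then f: 0 → 4 → 4; 1 → 0 → 5; 2 → 6 → 1; 3 → 3 → 2; 4 → 5 → 0; 5 → 7 → 6; 6 → 2 → 7; 7 → 1 → 3.
So f ∘ g in one-line form is 4 5 1 2 0 6 7 3.

4 5 1 2 0 6 7 3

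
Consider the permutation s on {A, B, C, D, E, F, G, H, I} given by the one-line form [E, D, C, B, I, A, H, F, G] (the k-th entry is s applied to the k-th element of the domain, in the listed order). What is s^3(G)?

Tracing G → H → … returns to G after 6 steps, so G lies in a 6-cycle (A E I G H F).
Advancing 3 steps from G: G → H → F → A.

A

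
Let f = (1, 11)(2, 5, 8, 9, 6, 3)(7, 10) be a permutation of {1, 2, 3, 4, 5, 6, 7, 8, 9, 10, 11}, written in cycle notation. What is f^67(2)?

5

2 lies in the 6-cycle (2, 5, 8, 9, 6, 3).
Powers repeat with period 6 on this cycle, and 67 mod 6 = 1, so f^67(2) = f^1(2).
Advancing 1 step from 2: 2 → 5.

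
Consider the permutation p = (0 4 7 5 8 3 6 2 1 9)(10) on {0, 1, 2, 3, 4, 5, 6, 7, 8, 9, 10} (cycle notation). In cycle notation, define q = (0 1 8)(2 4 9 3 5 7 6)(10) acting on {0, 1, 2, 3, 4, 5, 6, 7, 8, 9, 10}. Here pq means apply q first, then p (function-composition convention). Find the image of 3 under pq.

(pq)(3) = p(q(3)). q(3) = 5, then p(5) = 8. So (pq)(3) = 8.

8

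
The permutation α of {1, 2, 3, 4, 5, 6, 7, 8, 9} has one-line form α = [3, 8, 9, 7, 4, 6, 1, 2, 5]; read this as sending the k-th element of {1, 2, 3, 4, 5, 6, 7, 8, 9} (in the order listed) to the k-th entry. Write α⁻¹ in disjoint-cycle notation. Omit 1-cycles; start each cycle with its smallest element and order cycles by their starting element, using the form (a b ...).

(1 7 4 5 9 3)(2 8)

First write α in disjoint cycles: (1 3 9 5 4 7)(2 8).
Reversing each cycle (and rotating so the smallest element leads) gives α⁻¹ = (1 7 4 5 9 3)(2 8).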